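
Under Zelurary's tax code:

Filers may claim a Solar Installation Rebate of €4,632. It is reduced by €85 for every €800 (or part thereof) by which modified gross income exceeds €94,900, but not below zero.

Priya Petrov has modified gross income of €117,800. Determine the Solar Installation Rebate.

Solar Installation Rebate: income exceeds €94,900 by €22,900, which is 29 full-or-partial €800 increments; reduction = 29 × €85 = €2,465, leaving €2,167.

€2,167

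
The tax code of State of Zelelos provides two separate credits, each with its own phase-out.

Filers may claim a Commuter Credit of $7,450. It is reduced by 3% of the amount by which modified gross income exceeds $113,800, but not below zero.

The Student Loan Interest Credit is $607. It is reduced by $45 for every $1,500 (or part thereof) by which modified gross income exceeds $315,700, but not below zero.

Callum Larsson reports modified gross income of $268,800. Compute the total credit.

Commuter Credit: 3% of the $155,000 excess over $113,800 is $4,650; credit = $7,450 − $4,650 = $2,800.
Student Loan Interest Credit: $268,800 is at or below the $315,700 threshold, so the full $607 applies.
Total: $2,800 + $607 = $3,407.

$3,407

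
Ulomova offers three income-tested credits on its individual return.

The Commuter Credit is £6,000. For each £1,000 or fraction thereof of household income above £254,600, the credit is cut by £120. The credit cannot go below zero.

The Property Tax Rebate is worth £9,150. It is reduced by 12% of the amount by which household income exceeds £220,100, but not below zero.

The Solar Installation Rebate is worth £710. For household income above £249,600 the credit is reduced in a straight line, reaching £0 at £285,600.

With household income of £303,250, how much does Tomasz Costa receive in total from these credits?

£120

Commuter Credit: income exceeds £254,600 by £48,650, which is 49 full-or-partial £1,000 increments; reduction = 49 × £120 = £5,880, leaving £120.
Property Tax Rebate: 12% of the £83,150 excess over £220,100 is £9,978 ≥ base, so the credit is £0.
Solar Installation Rebate: £303,250 is at or above £285,600, so the credit is £0.
Total: £120 + £0 + £0 = £120.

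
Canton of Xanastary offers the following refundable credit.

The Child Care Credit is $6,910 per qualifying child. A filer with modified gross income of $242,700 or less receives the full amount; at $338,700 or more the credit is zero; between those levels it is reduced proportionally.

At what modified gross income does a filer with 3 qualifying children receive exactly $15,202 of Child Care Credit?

Full credit = 3 × $6,910 = $20,730.
$15,202 is 15,202/20,730 of the full $20,730, so 5,528/20,730 of the $96,000 range has been used: income = $242,700 + $96,000 × 5,528/20,730 = $268,300.

$268,300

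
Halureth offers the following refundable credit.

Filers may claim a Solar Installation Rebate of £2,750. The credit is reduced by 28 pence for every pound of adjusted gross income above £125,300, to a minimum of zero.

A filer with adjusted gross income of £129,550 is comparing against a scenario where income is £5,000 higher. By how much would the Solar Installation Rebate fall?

£1,400

At £129,550 — 28% of the £4,250 excess over £125,300 is £1,190; credit = £2,750 − £1,190 = £1,560.
At £134,550 — 28% of the £9,250 excess over £125,300 is £2,590; credit = £2,750 − £2,590 = £160.
Lost: £1,560 − £160 = £1,400.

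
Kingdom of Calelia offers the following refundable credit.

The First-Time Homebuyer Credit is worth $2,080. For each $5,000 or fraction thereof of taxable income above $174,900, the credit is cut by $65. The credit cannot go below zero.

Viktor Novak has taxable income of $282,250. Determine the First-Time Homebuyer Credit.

$650

First-Time Homebuyer Credit: income exceeds $174,900 by $107,350, which is 22 full-or-partial $5,000 increments; reduction = 22 × $65 = $1,430, leaving $650.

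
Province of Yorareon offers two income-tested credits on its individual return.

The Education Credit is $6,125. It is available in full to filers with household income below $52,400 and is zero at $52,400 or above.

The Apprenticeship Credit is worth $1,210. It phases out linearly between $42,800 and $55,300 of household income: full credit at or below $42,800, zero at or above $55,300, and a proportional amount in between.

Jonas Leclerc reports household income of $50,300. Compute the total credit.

Education Credit: $50,300 is below the $52,400 cutoff, so the full $6,125 applies.
Apprenticeship Credit: $50,300 is $7,500 into a $12,500 phase-out range, leaving 5,000/12,500 of the credit: $1,210 × 5,000/12,500 = $484.
Total: $6,125 + $484 = $6,609.

$6,609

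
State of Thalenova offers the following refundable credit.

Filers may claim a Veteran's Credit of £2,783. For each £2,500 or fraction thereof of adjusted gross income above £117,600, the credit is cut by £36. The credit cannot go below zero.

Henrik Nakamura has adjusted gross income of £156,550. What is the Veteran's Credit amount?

Veteran's Credit: income exceeds £117,600 by £38,950, which is 16 full-or-partial £2,500 increments; reduction = 16 × £36 = £576, leaving £2,207.

£2,207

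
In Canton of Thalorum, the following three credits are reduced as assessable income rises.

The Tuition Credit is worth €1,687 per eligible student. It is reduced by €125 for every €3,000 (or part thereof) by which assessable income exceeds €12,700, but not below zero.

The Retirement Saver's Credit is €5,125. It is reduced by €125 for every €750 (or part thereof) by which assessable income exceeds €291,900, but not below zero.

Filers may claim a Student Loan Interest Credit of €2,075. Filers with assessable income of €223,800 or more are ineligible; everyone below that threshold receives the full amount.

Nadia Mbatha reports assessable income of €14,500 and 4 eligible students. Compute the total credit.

€13,823

Tuition Credit: base = 4 × €1,687 = €6,748. income exceeds €12,700 by €1,800, which is 1 full-or-partial €3,000 increment; reduction = 1 × €125 = €125, leaving €6,623.
Retirement Saver's Credit: €14,500 is at or below the €291,900 threshold, so the full €5,125 applies.
Student Loan Interest Credit: €14,500 is below the €223,800 cutoff, so the full €2,075 applies.
Total: €6,623 + €5,125 + €2,075 = €13,823.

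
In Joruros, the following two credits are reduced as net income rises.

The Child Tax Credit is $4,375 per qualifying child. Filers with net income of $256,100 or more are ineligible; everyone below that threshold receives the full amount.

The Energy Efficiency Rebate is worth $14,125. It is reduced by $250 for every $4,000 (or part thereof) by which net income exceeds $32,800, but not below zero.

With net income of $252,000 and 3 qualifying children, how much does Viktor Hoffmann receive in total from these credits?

Child Tax Credit: base = 3 × $4,375 = $13,125. $252,000 is below the $256,100 cutoff, so the full $13,125 applies.
Energy Efficiency Rebate: income exceeds $32,800 by $219,200, which is 55 full-or-partial $4,000 increments; reduction = 55 × $250 = $13,750, leaving $375.
Total: $13,125 + $375 = $13,500.

$13,500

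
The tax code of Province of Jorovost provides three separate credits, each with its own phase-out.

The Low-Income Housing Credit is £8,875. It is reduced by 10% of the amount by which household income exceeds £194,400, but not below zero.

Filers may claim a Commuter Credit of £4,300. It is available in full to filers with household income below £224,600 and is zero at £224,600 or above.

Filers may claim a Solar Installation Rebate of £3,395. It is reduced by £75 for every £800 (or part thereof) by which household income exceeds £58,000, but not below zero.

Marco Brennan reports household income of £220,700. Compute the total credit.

Low-Income Housing Credit: 10% of the £26,300 excess over £194,400 is £2,630; credit = £8,875 − £2,630 = £6,245.
Commuter Credit: £220,700 is below the £224,600 cutoff, so the full £4,300 applies.
Solar Installation Rebate: income exceeds £58,000 by £162,700 → 204 increments × £75 = £15,300 ≥ base, so the credit is £0.
Total: £6,245 + £4,300 + £0 = £10,545.

£10,545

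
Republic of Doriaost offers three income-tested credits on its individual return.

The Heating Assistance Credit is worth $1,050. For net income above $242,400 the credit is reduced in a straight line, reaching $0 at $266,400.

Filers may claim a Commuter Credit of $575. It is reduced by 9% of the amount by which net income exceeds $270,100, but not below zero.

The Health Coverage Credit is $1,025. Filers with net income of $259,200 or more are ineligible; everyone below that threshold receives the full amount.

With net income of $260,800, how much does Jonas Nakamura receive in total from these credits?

$820

Heating Assistance Credit: $260,800 is $18,400 into a $24,000 phase-out range, leaving 5,600/24,000 of the credit: $1,050 × 5,600/24,000 = $245.
Commuter Credit: $260,800 is at or below the $270,100 threshold, so the full $575 applies.
Health Coverage Credit: $260,800 meets or exceeds the $259,200 cutoff, so the credit is $0.
Total: $245 + $575 + $0 = $820.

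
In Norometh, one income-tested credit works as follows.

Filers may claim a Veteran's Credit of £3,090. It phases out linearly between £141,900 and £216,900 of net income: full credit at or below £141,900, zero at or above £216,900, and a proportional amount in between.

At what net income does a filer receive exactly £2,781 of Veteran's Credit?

£149,400

£2,781 is 2,781/3,090 of the full £3,090, so 309/3,090 of the £75,000 range has been used: income = £141,900 + £75,000 × 309/3,090 = £149,400.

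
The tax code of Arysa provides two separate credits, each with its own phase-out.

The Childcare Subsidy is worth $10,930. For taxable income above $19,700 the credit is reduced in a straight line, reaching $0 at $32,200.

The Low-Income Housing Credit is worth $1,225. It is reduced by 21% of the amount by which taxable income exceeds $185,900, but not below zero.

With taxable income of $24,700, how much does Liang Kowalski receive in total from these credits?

$7,783

Childcare Subsidy: $24,700 is $5,000 into a $12,500 phase-out range, leaving 7,500/12,500 of the credit: $10,930 × 7,500/12,500 = $6,558.
Low-Income Housing Credit: $24,700 is at or below the $185,900 threshold, so the full $1,225 applies.
Total: $6,558 + $1,225 = $7,783.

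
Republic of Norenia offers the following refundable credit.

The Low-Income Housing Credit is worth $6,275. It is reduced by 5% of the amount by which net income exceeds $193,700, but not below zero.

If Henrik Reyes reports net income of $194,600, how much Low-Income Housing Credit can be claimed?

Low-Income Housing Credit: 5% of the $900 excess over $193,700 is $45; credit = $6,275 − $45 = $6,230.

$6,230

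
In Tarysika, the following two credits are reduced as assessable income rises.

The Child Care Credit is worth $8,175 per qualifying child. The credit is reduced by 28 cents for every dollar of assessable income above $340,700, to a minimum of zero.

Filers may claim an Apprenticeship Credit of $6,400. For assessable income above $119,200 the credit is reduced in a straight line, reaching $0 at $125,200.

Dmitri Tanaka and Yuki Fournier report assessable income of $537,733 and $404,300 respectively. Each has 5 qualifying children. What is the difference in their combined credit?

Dmitri ($537,733): Child Care Credit: base = 5 × $8,175 = $40,875. 28% of the $197,033 excess over $340,700 is $55,169.24 ≥ base, so the credit is $0. Apprenticeship Credit: $537,733 is at or above $125,200, so the credit is $0. total $0 + $0 = $0
Yuki ($404,300): Child Care Credit: base = 5 × $8,175 = $40,875. 28% of the $63,600 excess over $340,700 is $17,808; credit = $40,875 − $17,808 = $23,067. Apprenticeship Credit: $404,300 is at or above $125,200, so the credit is $0. total $23,067 + $0 = $23,067
Difference: |$0 − $23,067| = $23,067.

$23,067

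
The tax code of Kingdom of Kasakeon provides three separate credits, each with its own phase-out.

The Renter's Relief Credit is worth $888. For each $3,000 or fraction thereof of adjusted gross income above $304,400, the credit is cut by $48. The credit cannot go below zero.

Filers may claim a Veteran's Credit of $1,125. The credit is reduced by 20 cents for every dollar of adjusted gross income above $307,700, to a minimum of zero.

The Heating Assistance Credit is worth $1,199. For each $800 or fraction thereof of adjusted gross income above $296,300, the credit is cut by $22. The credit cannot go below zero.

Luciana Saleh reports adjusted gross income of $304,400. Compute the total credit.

Renter's Relief Credit: $304,400 is at or below the $304,400 threshold, so the full $888 applies.
Veteran's Credit: $304,400 is at or below the $307,700 threshold, so the full $1,125 applies.
Heating Assistance Credit: income exceeds $296,300 by $8,100, which is 11 full-or-partial $800 increments; reduction = 11 × $22 = $242, leaving $957.
Total: $888 + $1,125 + $957 = $2,970.

$2,970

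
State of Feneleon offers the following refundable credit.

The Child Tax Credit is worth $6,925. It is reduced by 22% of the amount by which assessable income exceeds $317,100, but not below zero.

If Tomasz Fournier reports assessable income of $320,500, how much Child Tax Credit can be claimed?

$6,177

Child Tax Credit: 22% of the $3,400 excess over $317,100 is $748; credit = $6,925 − $748 = $6,177.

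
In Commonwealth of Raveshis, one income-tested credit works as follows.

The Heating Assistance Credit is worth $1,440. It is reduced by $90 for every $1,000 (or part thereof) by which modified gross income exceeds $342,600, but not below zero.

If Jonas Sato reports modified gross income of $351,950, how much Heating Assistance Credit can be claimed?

Heating Assistance Credit: income exceeds $342,600 by $9,350, which is 10 full-or-partial $1,000 increments; reduction = 10 × $90 = $900, leaving $540.

$540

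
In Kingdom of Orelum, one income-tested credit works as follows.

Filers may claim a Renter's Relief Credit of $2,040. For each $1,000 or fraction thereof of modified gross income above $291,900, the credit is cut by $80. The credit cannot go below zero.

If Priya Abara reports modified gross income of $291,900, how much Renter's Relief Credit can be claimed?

Renter's Relief Credit: $291,900 is at or below the $291,900 threshold, so the full $2,040 applies.

$2,040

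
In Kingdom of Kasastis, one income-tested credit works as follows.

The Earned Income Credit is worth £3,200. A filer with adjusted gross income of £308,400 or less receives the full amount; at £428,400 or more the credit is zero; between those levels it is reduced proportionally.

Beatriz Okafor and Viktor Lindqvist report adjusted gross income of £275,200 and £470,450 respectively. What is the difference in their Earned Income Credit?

Beatriz (£275,200): Earned Income Credit: £275,200 is at or below the £308,400 threshold, so the full £3,200 applies.
Viktor (£470,450): Earned Income Credit: £470,450 is at or above £428,400, so the credit is £0.
Difference: |£3,200 − £0| = £3,200.

£3,200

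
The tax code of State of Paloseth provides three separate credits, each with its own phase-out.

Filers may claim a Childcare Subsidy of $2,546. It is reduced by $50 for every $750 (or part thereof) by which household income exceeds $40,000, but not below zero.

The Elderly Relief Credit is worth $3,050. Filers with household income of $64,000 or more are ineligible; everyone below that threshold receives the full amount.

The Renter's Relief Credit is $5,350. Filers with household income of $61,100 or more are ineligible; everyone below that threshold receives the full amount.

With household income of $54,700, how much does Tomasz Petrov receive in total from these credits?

Childcare Subsidy: income exceeds $40,000 by $14,700, which is 20 full-or-partial $750 increments; reduction = 20 × $50 = $1,000, leaving $1,546.
Elderly Relief Credit: $54,700 is below the $64,000 cutoff, so the full $3,050 applies.
Renter's Relief Credit: $54,700 is below the $61,100 cutoff, so the full $5,350 applies.
Total: $1,546 + $3,050 + $5,350 = $9,946.

$9,946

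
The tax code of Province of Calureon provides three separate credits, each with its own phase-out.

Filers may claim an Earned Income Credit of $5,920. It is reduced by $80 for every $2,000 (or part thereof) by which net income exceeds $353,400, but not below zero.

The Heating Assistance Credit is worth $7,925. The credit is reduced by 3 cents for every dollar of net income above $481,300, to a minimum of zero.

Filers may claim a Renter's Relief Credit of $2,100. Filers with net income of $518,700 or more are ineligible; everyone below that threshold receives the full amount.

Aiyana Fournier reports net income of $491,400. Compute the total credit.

Earned Income Credit: income exceeds $353,400 by $138,000, which is 69 full-or-partial $2,000 increments; reduction = 69 × $80 = $5,520, leaving $400.
Heating Assistance Credit: 3% of the $10,100 excess over $481,300 is $303; credit = $7,925 − $303 = $7,622.
Renter's Relief Credit: $491,400 is below the $518,700 cutoff, so the full $2,100 applies.
Total: $400 + $7,622 + $2,100 = $10,122.

$10,122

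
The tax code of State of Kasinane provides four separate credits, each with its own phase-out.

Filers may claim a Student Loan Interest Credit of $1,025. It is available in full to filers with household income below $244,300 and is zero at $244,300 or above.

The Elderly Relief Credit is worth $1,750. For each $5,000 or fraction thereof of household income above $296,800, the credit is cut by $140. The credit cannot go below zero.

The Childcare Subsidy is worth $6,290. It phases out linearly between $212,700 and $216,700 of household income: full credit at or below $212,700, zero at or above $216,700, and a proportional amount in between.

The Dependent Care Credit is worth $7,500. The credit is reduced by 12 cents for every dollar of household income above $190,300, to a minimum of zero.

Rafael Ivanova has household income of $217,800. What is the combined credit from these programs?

$6,975

Student Loan Interest Credit: $217,800 is below the $244,300 cutoff, so the full $1,025 applies.
Elderly Relief Credit: $217,800 is at or below the $296,800 threshold, so the full $1,750 applies.
Childcare Subsidy: $217,800 is at or above $216,700, so the credit is $0.
Dependent Care Credit: 12% of the $27,500 excess over $190,300 is $3,300; credit = $7,500 − $3,300 = $4,200.
Total: $1,025 + $1,750 + $0 + $4,200 = $6,975.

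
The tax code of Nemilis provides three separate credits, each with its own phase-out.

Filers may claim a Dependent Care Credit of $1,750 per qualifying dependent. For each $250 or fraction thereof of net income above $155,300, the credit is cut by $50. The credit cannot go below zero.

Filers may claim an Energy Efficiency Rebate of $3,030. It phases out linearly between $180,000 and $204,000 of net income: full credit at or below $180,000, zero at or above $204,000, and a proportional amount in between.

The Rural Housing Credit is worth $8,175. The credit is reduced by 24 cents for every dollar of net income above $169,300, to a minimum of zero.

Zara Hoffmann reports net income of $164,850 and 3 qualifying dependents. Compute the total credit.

$14,505

Dependent Care Credit: base = 3 × $1,750 = $5,250. income exceeds $155,300 by $9,550, which is 39 full-or-partial $250 increments; reduction = 39 × $50 = $1,950, leaving $3,300.
Energy Efficiency Rebate: $164,850 is at or below the $180,000 threshold, so the full $3,030 applies.
Rural Housing Credit: $164,850 is at or below the $169,300 threshold, so the full $8,175 applies.
Total: $3,300 + $3,030 + $8,175 = $14,505.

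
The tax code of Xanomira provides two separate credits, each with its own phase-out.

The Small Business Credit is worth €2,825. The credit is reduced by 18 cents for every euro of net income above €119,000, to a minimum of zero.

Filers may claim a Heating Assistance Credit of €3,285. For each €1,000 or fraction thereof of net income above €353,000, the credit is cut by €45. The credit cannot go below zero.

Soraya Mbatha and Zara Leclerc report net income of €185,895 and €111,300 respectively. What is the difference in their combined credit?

€2,825

Soraya (€185,895): Small Business Credit: 18% of the €66,895 excess over €119,000 is €12,041.10 ≥ base, so the credit is €0. Heating Assistance Credit: €185,895 is at or below the €353,000 threshold, so the full €3,285 applies. total €0 + €3,285 = €3,285
Zara (€111,300): Small Business Credit: €111,300 is at or below the €119,000 threshold, so the full €2,825 applies. Heating Assistance Credit: €111,300 is at or below the €353,000 threshold, so the full €3,285 applies. total €2,825 + €3,285 = €6,110
Difference: |€3,285 − €6,110| = €2,825.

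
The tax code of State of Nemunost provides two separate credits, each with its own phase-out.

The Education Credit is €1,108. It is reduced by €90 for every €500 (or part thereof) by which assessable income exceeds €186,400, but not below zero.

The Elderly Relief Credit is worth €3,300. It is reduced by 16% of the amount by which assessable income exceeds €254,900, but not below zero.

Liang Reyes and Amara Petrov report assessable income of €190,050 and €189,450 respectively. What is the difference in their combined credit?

Liang (€190,050): Education Credit: income exceeds €186,400 by €3,650, which is 8 full-or-partial €500 increments; reduction = 8 × €90 = €720, leaving €388. Elderly Relief Credit: €190,050 is at or below the €254,900 threshold, so the full €3,300 applies. total €388 + €3,300 = €3,688
Amara (€189,450): Education Credit: income exceeds €186,400 by €3,050, which is 7 full-or-partial €500 increments; reduction = 7 × €90 = €630, leaving €478. Elderly Relief Credit: €189,450 is at or below the €254,900 threshold, so the full €3,300 applies. total €478 + €3,300 = €3,778
Difference: |€3,688 − €3,778| = €90.

€90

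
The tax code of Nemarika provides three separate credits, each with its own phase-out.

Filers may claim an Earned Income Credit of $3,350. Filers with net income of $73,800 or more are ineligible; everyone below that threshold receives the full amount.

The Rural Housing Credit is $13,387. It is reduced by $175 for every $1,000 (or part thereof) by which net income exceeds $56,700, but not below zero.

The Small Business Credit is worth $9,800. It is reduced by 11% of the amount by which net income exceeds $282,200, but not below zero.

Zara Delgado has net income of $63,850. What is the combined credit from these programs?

Earned Income Credit: $63,850 is below the $73,800 cutoff, so the full $3,350 applies.
Rural Housing Credit: income exceeds $56,700 by $7,150, which is 8 full-or-partial $1,000 increments; reduction = 8 × $175 = $1,400, leaving $11,987.
Small Business Credit: $63,850 is at or below the $282,200 threshold, so the full $9,800 applies.
Total: $3,350 + $11,987 + $9,800 = $25,137.

$25,137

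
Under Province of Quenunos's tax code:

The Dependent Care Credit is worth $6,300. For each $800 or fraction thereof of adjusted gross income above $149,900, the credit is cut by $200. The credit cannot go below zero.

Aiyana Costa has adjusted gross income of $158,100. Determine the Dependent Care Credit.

Dependent Care Credit: income exceeds $149,900 by $8,200, which is 11 full-or-partial $800 increments; reduction = 11 × $200 = $2,200, leaving $4,100.

$4,100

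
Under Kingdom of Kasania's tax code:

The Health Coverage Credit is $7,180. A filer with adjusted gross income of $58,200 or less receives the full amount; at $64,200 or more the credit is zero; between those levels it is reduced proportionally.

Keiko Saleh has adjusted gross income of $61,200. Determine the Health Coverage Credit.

$3,590

Health Coverage Credit: $61,200 is $3,000 into a $6,000 phase-out range, leaving 3,000/6,000 of the credit: $7,180 × 3,000/6,000 = $3,590.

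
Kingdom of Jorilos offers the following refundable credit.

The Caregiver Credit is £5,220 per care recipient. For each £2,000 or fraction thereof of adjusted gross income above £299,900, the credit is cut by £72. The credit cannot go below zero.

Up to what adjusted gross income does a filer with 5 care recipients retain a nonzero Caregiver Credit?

£1,023,900

Full credit = 5 × £5,220 = £26,100.
After 362 increments the reduction is 362 × £72 = £26,064, leaving £36; one more increment wipes it out. Increment 362 ends at excess 362 × £2,000 = £724,000, so the highest qualifying income is £299,900 + £724,000 = £1,023,900.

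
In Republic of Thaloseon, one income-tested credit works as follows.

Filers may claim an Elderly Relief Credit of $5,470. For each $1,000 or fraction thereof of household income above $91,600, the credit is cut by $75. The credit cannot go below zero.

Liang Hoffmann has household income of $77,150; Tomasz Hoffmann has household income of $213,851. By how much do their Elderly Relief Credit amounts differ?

$5,470

Liang ($77,150): Elderly Relief Credit: $77,150 is at or below the $91,600 threshold, so the full $5,470 applies.
Tomasz ($213,851): Elderly Relief Credit: income exceeds $91,600 by $122,251 → 123 increments × $75 = $9,225 ≥ base, so the credit is $0.
Difference: |$5,470 − $0| = $5,470.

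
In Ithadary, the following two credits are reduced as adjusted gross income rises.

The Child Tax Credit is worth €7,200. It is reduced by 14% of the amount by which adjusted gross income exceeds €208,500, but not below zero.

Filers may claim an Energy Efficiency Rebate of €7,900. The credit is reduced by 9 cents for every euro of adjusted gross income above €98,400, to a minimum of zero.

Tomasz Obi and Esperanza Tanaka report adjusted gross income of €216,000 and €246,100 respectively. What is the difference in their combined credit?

€4,214

Tomasz (€216,000): Child Tax Credit: 14% of the €7,500 excess over €208,500 is €1,050; credit = €7,200 − €1,050 = €6,150. Energy Efficiency Rebate: 9% of the €117,600 excess over €98,400 is €10,584 ≥ base, so the credit is €0. total €6,150 + €0 = €6,150
Esperanza (€246,100): Child Tax Credit: 14% of the €37,600 excess over €208,500 is €5,264; credit = €7,200 − €5,264 = €1,936. Energy Efficiency Rebate: 9% of the €147,700 excess over €98,400 is €13,293 ≥ base, so the credit is €0. total €1,936 + €0 = €1,936
Difference: |€6,150 − €1,936| = €4,214.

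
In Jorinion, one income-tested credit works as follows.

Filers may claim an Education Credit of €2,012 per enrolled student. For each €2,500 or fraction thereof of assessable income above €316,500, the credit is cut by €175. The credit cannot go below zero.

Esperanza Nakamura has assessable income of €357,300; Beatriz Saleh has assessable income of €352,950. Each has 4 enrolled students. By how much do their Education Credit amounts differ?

€350

Esperanza (€357,300): Education Credit: base = 4 × €2,012 = €8,048. income exceeds €316,500 by €40,800, which is 17 full-or-partial €2,500 increments; reduction = 17 × €175 = €2,975, leaving €5,073.
Beatriz (€352,950): Education Credit: base = 4 × €2,012 = €8,048. income exceeds €316,500 by €36,450, which is 15 full-or-partial €2,500 increments; reduction = 15 × €175 = €2,625, leaving €5,423.
Difference: |€5,073 − €5,423| = €350.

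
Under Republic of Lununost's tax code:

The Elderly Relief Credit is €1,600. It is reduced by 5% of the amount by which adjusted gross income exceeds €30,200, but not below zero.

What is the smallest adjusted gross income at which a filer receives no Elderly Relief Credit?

The credit falls by 5% of each euro above €30,200, so it reaches zero when the excess is €1,600 / 5% = €32,000: income = €30,200 + €32,000 = €62,200.

€62,200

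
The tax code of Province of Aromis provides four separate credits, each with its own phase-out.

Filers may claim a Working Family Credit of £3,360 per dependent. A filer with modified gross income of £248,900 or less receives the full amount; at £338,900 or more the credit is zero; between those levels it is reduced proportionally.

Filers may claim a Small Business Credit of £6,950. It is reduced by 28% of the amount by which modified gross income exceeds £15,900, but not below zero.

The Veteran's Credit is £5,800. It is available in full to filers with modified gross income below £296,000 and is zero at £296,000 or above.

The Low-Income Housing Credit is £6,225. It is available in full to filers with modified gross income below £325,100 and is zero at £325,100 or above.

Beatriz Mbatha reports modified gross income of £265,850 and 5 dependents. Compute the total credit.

£25,661

Working Family Credit: base = 5 × £3,360 = £16,800. £265,850 is £16,950 into a £90,000 phase-out range, leaving 73,050/90,000 of the credit: £16,800 × 73,050/90,000 = £13,636.
Small Business Credit: 28% of the £249,950 excess over £15,900 is £69,986 ≥ base, so the credit is £0.
Veteran's Credit: £265,850 is below the £296,000 cutoff, so the full £5,800 applies.
Low-Income Housing Credit: £265,850 is below the £325,100 cutoff, so the full £6,225 applies.
Total: £13,636 + £0 + £5,800 + £6,225 = £25,661.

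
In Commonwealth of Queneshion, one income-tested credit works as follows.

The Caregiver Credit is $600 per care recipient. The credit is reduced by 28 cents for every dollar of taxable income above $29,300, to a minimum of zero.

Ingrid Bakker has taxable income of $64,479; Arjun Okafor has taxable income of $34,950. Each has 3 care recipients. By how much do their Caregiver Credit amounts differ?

Ingrid ($64,479): Caregiver Credit: base = 3 × $600 = $1,800. 28% of the $35,179 excess over $29,300 is $9,850.12 ≥ base, so the credit is $0.
Arjun ($34,950): Caregiver Credit: base = 3 × $600 = $1,800. 28% of the $5,650 excess over $29,300 is $1,582; credit = $1,800 − $1,582 = $218.
Difference: |$0 − $218| = $218.

$218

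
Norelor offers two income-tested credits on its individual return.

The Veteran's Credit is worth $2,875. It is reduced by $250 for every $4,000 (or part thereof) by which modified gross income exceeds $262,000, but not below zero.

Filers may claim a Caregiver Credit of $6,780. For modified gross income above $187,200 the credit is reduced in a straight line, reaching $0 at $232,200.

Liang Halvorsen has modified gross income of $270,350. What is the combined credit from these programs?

$2,125

Veteran's Credit: income exceeds $262,000 by $8,350, which is 3 full-or-partial $4,000 increments; reduction = 3 × $250 = $750, leaving $2,125.
Caregiver Credit: $270,350 is at or above $232,200, so the credit is $0.
Total: $2,125 + $0 = $2,125.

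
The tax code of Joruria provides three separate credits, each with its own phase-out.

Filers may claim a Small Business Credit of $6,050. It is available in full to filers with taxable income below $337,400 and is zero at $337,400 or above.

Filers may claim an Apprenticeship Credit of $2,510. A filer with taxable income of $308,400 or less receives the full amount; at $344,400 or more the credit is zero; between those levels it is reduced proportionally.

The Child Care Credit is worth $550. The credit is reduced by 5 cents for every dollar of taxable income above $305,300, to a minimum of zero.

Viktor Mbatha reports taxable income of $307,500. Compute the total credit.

$9,000

Small Business Credit: $307,500 is below the $337,400 cutoff, so the full $6,050 applies.
Apprenticeship Credit: $307,500 is at or below the $308,400 threshold, so the full $2,510 applies.
Child Care Credit: 5% of the $2,200 excess over $305,300 is $110; credit = $550 − $110 = $440.
Total: $6,050 + $2,510 + $440 = $9,000.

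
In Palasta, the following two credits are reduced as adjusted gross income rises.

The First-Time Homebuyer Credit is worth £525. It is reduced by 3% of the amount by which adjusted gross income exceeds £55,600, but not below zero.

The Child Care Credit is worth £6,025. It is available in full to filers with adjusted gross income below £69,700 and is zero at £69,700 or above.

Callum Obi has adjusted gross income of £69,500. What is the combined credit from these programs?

First-Time Homebuyer Credit: 3% of the £13,900 excess over £55,600 is £417; credit = £525 − £417 = £108.
Child Care Credit: £69,500 is below the £69,700 cutoff, so the full £6,025 applies.
Total: £108 + £6,025 = £6,133.

£6,133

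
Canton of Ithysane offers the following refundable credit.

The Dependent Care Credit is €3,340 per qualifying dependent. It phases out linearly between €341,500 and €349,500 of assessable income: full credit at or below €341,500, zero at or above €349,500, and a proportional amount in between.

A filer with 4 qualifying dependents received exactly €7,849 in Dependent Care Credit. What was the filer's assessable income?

€344,800

Full credit = 4 × €3,340 = €13,360.
€7,849 is 7,849/13,360 of the full €13,360, so 5,511/13,360 of the €8,000 range has been used: income = €341,500 + €8,000 × 5,511/13,360 = €344,800.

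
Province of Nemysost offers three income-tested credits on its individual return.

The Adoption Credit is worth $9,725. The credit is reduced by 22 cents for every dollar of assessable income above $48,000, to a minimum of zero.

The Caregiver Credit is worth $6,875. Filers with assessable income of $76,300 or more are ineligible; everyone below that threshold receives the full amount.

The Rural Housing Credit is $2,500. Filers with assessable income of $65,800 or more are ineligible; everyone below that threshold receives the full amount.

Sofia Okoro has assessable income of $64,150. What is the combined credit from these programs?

$15,547

Adoption Credit: 22% of the $16,150 excess over $48,000 is $3,553; credit = $9,725 − $3,553 = $6,172.
Caregiver Credit: $64,150 is below the $76,300 cutoff, so the full $6,875 applies.
Rural Housing Credit: $64,150 is below the $65,800 cutoff, so the full $2,500 applies.
Total: $6,172 + $6,875 + $2,500 = $15,547.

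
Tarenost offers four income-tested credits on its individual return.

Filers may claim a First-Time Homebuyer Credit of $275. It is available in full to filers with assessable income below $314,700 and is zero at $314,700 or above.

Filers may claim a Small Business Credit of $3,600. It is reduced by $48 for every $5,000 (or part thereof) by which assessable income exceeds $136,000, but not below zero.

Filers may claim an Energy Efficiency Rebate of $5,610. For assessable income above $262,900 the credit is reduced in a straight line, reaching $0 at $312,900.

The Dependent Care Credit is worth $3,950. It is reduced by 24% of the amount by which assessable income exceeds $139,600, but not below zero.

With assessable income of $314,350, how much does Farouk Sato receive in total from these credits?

First-Time Homebuyer Credit: $314,350 is below the $314,700 cutoff, so the full $275 applies.
Small Business Credit: income exceeds $136,000 by $178,350, which is 36 full-or-partial $5,000 increments; reduction = 36 × $48 = $1,728, leaving $1,872.
Energy Efficiency Rebate: $314,350 is at or above $312,900, so the credit is $0.
Dependent Care Credit: 24% of the $174,750 excess over $139,600 is $41,940 ≥ base, so the credit is $0.
Total: $275 + $1,872 + $0 + $0 = $2,147.

$2,147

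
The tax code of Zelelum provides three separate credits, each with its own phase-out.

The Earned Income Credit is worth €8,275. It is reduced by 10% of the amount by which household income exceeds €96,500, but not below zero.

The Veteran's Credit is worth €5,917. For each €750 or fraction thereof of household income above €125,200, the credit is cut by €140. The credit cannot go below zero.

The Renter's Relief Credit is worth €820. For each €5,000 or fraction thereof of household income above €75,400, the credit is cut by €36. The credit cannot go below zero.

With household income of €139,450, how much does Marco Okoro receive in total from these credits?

€7,589

Earned Income Credit: 10% of the €42,950 excess over €96,500 is €4,295; credit = €8,275 − €4,295 = €3,980.
Veteran's Credit: income exceeds €125,200 by €14,250, which is 19 full-or-partial €750 increments; reduction = 19 × €140 = €2,660, leaving €3,257.
Renter's Relief Credit: income exceeds €75,400 by €64,050, which is 13 full-or-partial €5,000 increments; reduction = 13 × €36 = €468, leaving €352.
Total: €3,980 + €3,257 + €352 = €7,589.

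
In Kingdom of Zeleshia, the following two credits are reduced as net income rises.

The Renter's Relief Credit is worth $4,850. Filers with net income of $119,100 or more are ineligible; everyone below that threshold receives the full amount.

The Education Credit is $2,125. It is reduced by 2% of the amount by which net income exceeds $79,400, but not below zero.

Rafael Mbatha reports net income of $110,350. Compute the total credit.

Renter's Relief Credit: $110,350 is below the $119,100 cutoff, so the full $4,850 applies.
Education Credit: 2% of the $30,950 excess over $79,400 is $619; credit = $2,125 − $619 = $1,506.
Total: $4,850 + $1,506 = $6,356.

$6,356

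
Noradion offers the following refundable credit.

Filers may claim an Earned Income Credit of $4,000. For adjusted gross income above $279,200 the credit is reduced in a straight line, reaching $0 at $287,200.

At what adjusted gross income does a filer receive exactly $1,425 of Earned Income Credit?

$284,350

$1,425 is 1,425/4,000 of the full $4,000, so 2,575/4,000 of the $8,000 range has been used: income = $279,200 + $8,000 × 2,575/4,000 = $284,350.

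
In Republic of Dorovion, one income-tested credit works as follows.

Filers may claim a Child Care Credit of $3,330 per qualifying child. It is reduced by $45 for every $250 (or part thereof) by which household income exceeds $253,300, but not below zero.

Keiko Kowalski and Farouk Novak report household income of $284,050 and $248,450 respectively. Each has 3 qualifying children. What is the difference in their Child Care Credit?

$5,535

Keiko ($284,050): Child Care Credit: base = 3 × $3,330 = $9,990. income exceeds $253,300 by $30,750, which is 123 full-or-partial $250 increments; reduction = 123 × $45 = $5,535, leaving $4,455.
Farouk ($248,450): Child Care Credit: base = 3 × $3,330 = $9,990. $248,450 is at or below the $253,300 threshold, so the full $9,990 applies.
Difference: |$4,455 − $9,990| = $5,535.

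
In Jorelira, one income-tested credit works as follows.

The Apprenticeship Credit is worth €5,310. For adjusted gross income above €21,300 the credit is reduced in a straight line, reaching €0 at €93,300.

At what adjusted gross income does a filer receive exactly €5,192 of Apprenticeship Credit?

€22,900

€5,192 is 5,192/5,310 of the full €5,310, so 118/5,310 of the €72,000 range has been used: income = €21,300 + €72,000 × 118/5,310 = €22,900.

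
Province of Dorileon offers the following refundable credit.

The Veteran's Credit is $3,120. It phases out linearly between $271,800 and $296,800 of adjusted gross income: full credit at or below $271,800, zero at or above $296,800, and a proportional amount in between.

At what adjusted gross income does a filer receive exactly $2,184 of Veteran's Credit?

$279,300

$2,184 is 2,184/3,120 of the full $3,120, so 936/3,120 of the $25,000 range has been used: income = $271,800 + $25,000 × 936/3,120 = $279,300.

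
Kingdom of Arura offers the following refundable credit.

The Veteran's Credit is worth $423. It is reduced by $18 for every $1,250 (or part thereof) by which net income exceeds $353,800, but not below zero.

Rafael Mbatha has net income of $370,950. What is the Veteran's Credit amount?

Veteran's Credit: income exceeds $353,800 by $17,150, which is 14 full-or-partial $1,250 increments; reduction = 14 × $18 = $252, leaving $171.

$171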